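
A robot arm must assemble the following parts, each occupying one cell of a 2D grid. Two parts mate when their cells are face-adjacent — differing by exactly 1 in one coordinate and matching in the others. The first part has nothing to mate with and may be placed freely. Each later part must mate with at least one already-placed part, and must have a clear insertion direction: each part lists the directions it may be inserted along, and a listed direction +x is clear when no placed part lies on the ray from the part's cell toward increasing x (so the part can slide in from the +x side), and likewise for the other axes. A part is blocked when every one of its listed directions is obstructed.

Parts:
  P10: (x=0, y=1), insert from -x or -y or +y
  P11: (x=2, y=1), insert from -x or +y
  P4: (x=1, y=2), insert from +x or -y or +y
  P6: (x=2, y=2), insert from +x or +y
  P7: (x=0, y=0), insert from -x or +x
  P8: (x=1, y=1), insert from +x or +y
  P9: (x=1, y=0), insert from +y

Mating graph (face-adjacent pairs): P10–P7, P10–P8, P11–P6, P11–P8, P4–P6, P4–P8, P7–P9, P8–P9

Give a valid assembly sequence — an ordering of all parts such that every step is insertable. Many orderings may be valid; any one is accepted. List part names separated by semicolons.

P10; P7; P9; P8; P11; P6; P4

1. P10@(0, 1) [-x clear] — {P10}
2. P7@(0, 0) [-x clear] — {P10, P7}
3. P9@(1, 0) [+y clear] — {P10, P7, P9}
4. P8@(1, 1) [+x clear] — {P10, P7, P8, P9}
5. P11@(2, 1) [+y clear] — {P10, P11, P7, P8, P9}
6. P6@(2, 2) [+x clear] — {P10, P11, P6, P7, P8, P9}
7. P4@(1, 2) [+y clear] — {P10, P11, P4, P6, P7, P8, P9}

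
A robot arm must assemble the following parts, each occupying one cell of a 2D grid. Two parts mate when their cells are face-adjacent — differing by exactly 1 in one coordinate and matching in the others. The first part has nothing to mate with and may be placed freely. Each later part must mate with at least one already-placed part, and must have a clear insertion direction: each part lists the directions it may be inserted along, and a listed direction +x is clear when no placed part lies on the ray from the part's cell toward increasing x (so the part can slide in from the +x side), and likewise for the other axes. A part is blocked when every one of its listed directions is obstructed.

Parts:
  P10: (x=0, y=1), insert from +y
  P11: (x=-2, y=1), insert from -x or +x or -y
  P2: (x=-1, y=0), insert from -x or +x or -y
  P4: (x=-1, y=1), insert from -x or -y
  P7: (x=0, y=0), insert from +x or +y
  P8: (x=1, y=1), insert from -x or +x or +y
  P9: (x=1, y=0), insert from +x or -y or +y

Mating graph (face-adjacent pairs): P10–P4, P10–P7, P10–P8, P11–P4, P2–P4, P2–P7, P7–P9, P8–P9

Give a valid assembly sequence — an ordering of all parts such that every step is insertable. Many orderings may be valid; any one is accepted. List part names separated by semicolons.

P2; P7; P4; P11; P9; P8; P10

1. P2@(-1, 0) [-x clear] — {P2}
2. P7@(0, 0) [+x clear] — {P2, P7}
3. P4@(-1, 1) [-x clear] — {P2, P4, P7}
4. P11@(-2, 1) [-x clear] — {P11, P2, P4, P7}
5. P9@(1, 0) [+x clear] — {P11, P2, P4, P7, P9}
6. P8@(1, 1) [+x clear] — {P11, P2, P4, P7, P8, P9}
7. P10@(0, 1) [+y clear] — {P10, P11, P2, P4, P7, P8, P9}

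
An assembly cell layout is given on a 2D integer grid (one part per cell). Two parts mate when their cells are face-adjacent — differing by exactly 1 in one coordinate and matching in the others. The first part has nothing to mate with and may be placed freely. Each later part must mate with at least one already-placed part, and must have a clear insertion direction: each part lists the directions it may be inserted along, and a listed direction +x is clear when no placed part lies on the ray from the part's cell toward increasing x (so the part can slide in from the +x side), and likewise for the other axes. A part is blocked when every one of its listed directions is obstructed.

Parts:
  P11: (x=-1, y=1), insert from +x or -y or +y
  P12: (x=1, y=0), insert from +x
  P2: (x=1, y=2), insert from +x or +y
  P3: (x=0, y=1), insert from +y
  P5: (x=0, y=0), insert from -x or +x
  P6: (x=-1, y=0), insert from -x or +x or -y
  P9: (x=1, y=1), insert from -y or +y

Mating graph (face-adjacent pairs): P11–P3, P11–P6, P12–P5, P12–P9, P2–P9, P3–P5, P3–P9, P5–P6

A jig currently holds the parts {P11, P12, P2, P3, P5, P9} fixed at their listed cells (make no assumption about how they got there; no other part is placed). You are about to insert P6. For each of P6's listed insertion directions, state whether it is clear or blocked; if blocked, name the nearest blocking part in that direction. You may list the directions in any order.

-x: ray from P6(-1, 0) has no placed part ⇒ clear
+x: nearest on ray is P5@(0, 0) ⇒ blocked
-y: ray from P6(-1, 0) has no placed part ⇒ clear

+x: blocked by P5; -x: clear; -y: clear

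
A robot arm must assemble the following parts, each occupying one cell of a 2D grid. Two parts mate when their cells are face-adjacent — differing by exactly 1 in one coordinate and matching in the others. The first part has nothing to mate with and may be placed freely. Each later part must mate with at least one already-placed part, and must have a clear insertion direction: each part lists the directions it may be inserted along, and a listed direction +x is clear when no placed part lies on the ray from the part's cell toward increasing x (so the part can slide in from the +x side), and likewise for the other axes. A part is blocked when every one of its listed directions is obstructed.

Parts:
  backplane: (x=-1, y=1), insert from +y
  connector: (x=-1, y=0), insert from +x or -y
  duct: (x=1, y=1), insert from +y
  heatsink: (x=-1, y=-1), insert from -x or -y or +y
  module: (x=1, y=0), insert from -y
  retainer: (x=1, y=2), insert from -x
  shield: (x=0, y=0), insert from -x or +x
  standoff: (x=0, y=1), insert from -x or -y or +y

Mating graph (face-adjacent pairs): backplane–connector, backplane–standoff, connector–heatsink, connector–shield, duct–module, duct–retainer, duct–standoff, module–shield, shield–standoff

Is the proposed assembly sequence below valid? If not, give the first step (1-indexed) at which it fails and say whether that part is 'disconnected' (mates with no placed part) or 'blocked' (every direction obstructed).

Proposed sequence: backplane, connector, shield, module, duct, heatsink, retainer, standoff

1. backplane@(-1, 1) [+y clear] — {backplane}
2. connector@(-1, 0) [+x clear] — {backplane, connector}
3. shield@(0, 0) [+x clear] — {backplane, connector, shield}
4. module@(1, 0) [-y clear] — {backplane, connector, module, shield}
5. duct@(1, 1) [+y clear] — {backplane, connector, duct, module, shield}
6. heatsink@(-1, -1) [-x clear] — {backplane, connector, duct, heatsink, module, shield}
7. retainer@(1, 2) [-x clear] — {backplane, connector, duct, heatsink, module, retainer, shield}
8. standoff@(0, 1) [+y clear] — {backplane, connector, duct, heatsink, module, retainer, shield, standoff}

Valid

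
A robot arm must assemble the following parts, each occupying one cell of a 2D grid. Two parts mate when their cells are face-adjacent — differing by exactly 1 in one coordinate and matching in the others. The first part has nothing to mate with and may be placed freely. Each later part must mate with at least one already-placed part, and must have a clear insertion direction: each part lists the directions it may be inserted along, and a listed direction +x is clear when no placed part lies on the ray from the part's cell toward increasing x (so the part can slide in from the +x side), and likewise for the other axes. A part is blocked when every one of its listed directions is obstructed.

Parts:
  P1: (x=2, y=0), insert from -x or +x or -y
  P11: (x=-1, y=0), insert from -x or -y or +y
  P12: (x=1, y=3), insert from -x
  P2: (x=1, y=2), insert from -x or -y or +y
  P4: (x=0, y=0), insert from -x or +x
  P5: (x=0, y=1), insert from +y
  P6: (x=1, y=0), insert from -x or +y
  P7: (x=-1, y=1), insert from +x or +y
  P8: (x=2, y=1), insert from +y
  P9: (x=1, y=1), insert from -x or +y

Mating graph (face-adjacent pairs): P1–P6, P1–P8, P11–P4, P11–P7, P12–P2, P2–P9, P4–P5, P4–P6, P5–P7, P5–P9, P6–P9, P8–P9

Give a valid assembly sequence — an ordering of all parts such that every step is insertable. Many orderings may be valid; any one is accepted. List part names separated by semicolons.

P2; P12; P9; P6; P5; P1; P4; P11; P7; P8

1. P2@(1, 2) [-x clear] — {P2}
2. P12@(1, 3) [-x clear] — {P12, P2}
3. P9@(1, 1) [-x clear] — {P12, P2, P9}
4. P6@(1, 0) [-x clear] — {P12, P2, P6, P9}
5. P5@(0, 1) [+y clear] — {P12, P2, P5, P6, P9}
6. P1@(2, 0) [+x clear] — {P1, P12, P2, P5, P6, P9}
7. P4@(0, 0) [-x clear] — {P1, P12, P2, P4, P5, P6, P9}
8. P11@(-1, 0) [-x clear] — {P1, P11, P12, P2, P4, P5, P6, P9}
9. P7@(-1, 1) [+y clear] — {P1, P11, P12, P2, P4, P5, P6, P7, P9}
10. P8@(2, 1) [+y clear] — {P1, P11, P12, P2, P4, P5, P6, P7, P8, P9}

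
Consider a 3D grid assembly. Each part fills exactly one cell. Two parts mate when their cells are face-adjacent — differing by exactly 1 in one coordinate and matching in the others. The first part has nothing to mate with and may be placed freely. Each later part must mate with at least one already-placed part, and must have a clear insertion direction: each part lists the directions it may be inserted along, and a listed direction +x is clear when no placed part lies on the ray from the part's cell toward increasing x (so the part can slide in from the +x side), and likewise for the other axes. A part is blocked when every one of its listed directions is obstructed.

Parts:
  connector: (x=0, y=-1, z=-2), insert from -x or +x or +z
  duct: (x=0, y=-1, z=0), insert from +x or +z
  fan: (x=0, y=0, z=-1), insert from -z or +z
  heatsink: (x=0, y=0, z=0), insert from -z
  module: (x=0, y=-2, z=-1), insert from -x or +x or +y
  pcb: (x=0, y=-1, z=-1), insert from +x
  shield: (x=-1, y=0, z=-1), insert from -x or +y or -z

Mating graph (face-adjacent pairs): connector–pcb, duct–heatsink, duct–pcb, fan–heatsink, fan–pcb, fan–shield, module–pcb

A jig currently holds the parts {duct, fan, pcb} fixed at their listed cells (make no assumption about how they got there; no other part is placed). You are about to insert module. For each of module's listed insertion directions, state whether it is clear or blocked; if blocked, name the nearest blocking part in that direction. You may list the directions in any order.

+x: clear; +y: blocked by pcb; -x: clear

-x: ray from module(0, -2, -1) has no placed part ⇒ clear
+x: ray from module(0, -2, -1) has no placed part ⇒ clear
+y: nearest on ray is pcb@(0, -1, -1) ⇒ blocked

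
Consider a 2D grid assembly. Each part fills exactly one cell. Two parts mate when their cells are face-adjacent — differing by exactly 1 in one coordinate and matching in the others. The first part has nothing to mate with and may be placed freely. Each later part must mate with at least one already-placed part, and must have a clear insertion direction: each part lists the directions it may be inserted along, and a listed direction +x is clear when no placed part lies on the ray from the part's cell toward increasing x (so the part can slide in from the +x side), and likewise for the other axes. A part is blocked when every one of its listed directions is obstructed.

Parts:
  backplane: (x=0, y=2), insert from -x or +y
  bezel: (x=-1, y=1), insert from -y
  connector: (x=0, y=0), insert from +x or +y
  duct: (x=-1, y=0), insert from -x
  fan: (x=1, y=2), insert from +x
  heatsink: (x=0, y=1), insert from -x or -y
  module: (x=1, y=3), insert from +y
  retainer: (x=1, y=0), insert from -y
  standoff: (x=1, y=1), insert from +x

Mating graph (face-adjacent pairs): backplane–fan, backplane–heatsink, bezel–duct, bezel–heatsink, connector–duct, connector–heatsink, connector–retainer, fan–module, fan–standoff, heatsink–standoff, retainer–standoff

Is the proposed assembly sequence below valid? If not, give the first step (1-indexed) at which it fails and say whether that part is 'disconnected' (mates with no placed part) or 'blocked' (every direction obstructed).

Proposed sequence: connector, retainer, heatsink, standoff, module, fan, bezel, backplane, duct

1. connector@(0, 0) [+x clear] — {connector}
2. retainer@(1, 0) [-y clear] — {connector, retainer}
3. heatsink@(0, 1) [-x clear] — {connector, heatsink, retainer}
4. standoff@(1, 1) [+x clear] — {connector, heatsink, retainer, standoff}
5. module@(1, 3) — no placed neighbour ⇒ disconnected

Invalid at step 5 (disconnected)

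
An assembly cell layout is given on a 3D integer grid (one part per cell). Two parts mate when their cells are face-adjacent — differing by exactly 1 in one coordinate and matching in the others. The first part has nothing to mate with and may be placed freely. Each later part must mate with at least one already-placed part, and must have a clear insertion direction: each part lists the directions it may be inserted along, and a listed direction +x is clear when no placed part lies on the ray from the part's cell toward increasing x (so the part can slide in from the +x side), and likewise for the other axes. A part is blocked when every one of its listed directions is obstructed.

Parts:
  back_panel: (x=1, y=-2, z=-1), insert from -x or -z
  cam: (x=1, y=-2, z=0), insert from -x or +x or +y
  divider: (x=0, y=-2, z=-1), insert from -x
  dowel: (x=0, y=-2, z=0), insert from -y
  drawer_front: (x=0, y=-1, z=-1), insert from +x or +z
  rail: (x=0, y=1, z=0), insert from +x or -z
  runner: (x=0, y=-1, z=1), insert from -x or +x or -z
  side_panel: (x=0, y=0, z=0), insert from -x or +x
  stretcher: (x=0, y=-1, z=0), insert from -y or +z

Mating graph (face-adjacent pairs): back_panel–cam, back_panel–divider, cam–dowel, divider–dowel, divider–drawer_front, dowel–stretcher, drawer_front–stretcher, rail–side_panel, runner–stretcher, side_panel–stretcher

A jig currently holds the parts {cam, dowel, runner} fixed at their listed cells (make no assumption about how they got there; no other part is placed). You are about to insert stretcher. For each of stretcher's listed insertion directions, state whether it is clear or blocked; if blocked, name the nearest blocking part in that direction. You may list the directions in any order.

-y: nearest on ray is dowel@(0, -2, 0) ⇒ blocked
+z: nearest on ray is runner@(0, -1, 1) ⇒ blocked

+z: blocked by runner; -y: blocked by dowel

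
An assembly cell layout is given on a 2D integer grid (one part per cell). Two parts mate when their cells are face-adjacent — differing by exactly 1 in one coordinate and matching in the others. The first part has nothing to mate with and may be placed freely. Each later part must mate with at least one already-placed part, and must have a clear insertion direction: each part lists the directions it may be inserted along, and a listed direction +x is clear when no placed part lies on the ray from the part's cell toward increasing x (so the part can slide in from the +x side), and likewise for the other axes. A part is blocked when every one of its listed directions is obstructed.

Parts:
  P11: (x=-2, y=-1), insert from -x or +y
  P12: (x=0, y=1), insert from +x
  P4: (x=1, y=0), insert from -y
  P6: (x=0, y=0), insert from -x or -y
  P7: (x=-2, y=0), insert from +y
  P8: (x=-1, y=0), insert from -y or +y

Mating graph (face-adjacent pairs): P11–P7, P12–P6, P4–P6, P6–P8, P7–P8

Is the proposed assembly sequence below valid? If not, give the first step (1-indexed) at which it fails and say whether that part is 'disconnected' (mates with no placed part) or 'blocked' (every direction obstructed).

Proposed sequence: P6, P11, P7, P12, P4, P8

Invalid at step 2 (disconnected)

1. P6@(0, 0) [-x clear] — {P6}
2. P11@(-2, -1) — no placed neighbour ⇒ disconnected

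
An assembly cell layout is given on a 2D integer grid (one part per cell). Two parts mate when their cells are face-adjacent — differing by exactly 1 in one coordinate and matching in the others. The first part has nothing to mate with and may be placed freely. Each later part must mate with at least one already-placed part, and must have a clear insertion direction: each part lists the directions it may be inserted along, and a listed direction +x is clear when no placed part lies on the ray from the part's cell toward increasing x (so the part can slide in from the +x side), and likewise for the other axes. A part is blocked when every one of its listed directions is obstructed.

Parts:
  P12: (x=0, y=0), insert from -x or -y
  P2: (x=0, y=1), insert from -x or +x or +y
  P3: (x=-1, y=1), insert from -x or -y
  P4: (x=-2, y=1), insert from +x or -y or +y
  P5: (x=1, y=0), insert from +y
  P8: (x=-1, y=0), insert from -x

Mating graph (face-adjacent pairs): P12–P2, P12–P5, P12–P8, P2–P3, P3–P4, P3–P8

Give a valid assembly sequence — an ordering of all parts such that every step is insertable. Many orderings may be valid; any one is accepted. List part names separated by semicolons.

1. P4@(-2, 1) [+x clear] — {P4}
2. P3@(-1, 1) [-y clear] — {P3, P4}
3. P8@(-1, 0) [-x clear] — {P3, P4, P8}
4. P12@(0, 0) [-y clear] — {P12, P3, P4, P8}
5. P5@(1, 0) [+y clear] — {P12, P3, P4, P5, P8}
6. P2@(0, 1) [+x clear] — {P12, P2, P3, P4, P5, P8}

P4; P3; P8; P12; P5; P2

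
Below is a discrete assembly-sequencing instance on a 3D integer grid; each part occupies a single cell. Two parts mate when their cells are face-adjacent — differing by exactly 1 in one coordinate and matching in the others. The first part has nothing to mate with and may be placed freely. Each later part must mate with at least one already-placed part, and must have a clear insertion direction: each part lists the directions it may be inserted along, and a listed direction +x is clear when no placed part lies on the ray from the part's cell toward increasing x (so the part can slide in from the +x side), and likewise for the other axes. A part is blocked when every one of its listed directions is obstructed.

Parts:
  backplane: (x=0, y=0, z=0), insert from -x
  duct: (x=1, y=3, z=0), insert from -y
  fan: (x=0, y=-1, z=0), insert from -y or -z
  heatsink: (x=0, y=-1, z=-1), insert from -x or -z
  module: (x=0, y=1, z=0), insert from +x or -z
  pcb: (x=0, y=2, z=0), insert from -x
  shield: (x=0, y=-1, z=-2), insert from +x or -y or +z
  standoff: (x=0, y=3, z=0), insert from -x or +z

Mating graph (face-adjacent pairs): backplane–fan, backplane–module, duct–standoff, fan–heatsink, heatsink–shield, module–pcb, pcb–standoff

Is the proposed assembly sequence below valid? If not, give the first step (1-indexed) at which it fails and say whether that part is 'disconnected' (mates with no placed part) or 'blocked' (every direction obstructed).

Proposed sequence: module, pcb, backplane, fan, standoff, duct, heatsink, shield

1. module@(0, 1, 0) [+x clear] — {module}
2. pcb@(0, 2, 0) [-x clear] — {module, pcb}
3. backplane@(0, 0, 0) [-x clear] — {backplane, module, pcb}
4. fan@(0, -1, 0) [-y clear] — {backplane, fan, module, pcb}
5. standoff@(0, 3, 0) [-x clear] — {backplane, fan, module, pcb, standoff}
6. duct@(1, 3, 0) [-y clear] — {backplane, duct, fan, module, pcb, standoff}
7. heatsink@(0, -1, -1) [-x clear] — {backplane, duct, fan, heatsink, module, pcb, standoff}
8. shield@(0, -1, -2) [+x clear] — {backplane, duct, fan, heatsink, module, pcb, shield, standoff}

Valid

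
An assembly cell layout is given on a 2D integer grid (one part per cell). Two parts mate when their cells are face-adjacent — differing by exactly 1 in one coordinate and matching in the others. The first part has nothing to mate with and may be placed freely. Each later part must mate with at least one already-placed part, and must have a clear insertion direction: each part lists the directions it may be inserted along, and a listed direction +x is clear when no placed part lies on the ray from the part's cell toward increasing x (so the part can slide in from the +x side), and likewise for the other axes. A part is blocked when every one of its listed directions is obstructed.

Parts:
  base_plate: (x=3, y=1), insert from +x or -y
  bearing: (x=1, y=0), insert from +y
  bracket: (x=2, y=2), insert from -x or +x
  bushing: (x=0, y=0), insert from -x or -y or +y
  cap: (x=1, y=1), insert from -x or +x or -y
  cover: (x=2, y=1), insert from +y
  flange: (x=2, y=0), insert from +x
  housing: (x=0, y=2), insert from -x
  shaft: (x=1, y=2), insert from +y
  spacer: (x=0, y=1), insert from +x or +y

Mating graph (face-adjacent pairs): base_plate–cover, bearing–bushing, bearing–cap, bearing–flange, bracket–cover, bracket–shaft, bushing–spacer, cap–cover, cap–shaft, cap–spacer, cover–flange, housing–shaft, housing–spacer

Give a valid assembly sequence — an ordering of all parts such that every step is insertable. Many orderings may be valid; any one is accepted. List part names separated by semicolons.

cover; base_plate; flange; bearing; bushing; bracket; shaft; cap; spacer; housing

1. cover@(2, 1) [+y clear] — {cover}
2. base_plate@(3, 1) [+x clear] — {base_plate, cover}
3. flange@(2, 0) [+x clear] — {base_plate, cover, flange}
4. bearing@(1, 0) [+y clear] — {base_plate, bearing, cover, flange}
5. bushing@(0, 0) [-x clear] — {base_plate, bearing, bushing, cover, flange}
6. bracket@(2, 2) [-x clear] — {base_plate, bearing, bracket, bushing, cover, flange}
7. shaft@(1, 2) [+y clear] — {base_plate, bearing, bracket, bushing, cover, flange, shaft}
8. cap@(1, 1) [-x clear] — {base_plate, bearing, bracket, bushing, cap, cover, flange, shaft}
9. spacer@(0, 1) [+y clear] — {base_plate, bearing, bracket, bushing, cap, cover, flange, shaft, spacer}
10. housing@(0, 2) [-x clear] — {base_plate, bearing, bracket, bushing, cap, cover, flange, housing, shaft, spacer}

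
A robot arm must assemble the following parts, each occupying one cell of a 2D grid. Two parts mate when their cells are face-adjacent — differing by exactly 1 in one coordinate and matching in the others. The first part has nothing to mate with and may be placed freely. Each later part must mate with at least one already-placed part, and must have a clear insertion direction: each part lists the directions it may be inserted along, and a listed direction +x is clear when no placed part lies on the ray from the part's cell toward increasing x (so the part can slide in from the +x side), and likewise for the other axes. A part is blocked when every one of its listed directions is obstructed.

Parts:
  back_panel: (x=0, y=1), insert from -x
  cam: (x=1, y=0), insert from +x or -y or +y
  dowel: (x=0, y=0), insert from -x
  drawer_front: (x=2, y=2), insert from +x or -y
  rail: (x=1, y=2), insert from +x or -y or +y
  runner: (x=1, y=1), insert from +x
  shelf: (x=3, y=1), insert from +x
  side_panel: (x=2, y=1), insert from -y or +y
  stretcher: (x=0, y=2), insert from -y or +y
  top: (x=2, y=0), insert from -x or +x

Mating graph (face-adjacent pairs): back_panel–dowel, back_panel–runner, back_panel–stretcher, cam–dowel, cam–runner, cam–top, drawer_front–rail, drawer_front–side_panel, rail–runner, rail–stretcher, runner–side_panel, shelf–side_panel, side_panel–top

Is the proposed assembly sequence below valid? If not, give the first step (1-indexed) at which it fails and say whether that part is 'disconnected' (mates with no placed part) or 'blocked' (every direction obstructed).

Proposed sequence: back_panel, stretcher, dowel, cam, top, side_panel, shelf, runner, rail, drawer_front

Invalid at step 8 (blocked)

1. back_panel@(0, 1) [-x clear] — {back_panel}
2. stretcher@(0, 2) [+y clear] — {back_panel, stretcher}
3. dowel@(0, 0) [-x clear] — {back_panel, dowel, stretcher}
4. cam@(1, 0) [+x clear] — {back_panel, cam, dowel, stretcher}
5. top@(2, 0) [+x clear] — {back_panel, cam, dowel, stretcher, top}
6. side_panel@(2, 1) [+y clear] — {back_panel, cam, dowel, side_panel, stretcher, top}
7. shelf@(3, 1) [+x clear] — {back_panel, cam, dowel, shelf, side_panel, stretcher, top}
8. runner@(1, 1) — +x all obstructed ⇒ blocked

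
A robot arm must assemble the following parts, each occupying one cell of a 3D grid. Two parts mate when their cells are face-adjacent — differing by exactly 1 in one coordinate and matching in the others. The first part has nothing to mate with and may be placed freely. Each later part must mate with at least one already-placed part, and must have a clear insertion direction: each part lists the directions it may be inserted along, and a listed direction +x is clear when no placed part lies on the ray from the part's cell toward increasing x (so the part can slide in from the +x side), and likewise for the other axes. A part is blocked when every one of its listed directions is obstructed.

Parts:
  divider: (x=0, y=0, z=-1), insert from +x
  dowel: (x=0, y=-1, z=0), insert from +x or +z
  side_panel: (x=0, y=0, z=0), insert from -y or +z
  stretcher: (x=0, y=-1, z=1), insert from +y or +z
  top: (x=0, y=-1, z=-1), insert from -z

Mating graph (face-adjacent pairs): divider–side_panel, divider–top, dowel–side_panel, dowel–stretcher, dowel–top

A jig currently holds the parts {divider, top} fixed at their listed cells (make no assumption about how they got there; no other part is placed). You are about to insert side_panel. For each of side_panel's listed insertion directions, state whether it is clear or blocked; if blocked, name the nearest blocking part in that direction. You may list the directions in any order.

-y: ray from side_panel(0, 0, 0) has no placed part ⇒ clear
+z: ray from side_panel(0, 0, 0) has no placed part ⇒ clear

+z: clear; -y: clear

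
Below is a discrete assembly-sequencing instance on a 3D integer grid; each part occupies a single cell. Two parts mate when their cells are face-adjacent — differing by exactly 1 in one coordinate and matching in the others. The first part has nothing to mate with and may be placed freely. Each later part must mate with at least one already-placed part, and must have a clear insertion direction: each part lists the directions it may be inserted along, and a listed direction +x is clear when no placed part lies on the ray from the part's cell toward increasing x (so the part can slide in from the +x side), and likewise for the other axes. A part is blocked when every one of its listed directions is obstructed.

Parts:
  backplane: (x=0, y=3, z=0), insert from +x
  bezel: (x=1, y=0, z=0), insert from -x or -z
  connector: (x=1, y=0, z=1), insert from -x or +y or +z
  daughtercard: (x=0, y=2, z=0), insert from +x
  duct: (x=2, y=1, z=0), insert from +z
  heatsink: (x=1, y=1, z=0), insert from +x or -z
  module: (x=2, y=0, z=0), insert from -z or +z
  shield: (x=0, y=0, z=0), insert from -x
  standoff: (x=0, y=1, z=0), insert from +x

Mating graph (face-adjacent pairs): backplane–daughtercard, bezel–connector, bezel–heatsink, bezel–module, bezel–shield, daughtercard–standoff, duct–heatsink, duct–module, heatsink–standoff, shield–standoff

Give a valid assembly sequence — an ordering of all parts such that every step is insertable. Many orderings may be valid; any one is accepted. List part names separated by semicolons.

connector; bezel; module; shield; standoff; duct; heatsink; daughtercard; backplane

1. connector@(1, 0, 1) [-x clear] — {connector}
2. bezel@(1, 0, 0) [-x clear] — {bezel, connector}
3. module@(2, 0, 0) [-z clear] — {bezel, connector, module}
4. shield@(0, 0, 0) [-x clear] — {bezel, connector, module, shield}
5. standoff@(0, 1, 0) [+x clear] — {bezel, connector, module, shield, standoff}
6. duct@(2, 1, 0) [+z clear] — {bezel, connector, duct, module, shield, standoff}
7. heatsink@(1, 1, 0) [-z clear] — {bezel, connector, duct, heatsink, module, shield, standoff}
8. daughtercard@(0, 2, 0) [+x clear] — {bezel, connector, daughtercard, duct, heatsink, module, shield, standoff}
9. backplane@(0, 3, 0) [+x clear] — {backplane, bezel, connector, daughtercard, duct, heatsink, module, shield, standoff}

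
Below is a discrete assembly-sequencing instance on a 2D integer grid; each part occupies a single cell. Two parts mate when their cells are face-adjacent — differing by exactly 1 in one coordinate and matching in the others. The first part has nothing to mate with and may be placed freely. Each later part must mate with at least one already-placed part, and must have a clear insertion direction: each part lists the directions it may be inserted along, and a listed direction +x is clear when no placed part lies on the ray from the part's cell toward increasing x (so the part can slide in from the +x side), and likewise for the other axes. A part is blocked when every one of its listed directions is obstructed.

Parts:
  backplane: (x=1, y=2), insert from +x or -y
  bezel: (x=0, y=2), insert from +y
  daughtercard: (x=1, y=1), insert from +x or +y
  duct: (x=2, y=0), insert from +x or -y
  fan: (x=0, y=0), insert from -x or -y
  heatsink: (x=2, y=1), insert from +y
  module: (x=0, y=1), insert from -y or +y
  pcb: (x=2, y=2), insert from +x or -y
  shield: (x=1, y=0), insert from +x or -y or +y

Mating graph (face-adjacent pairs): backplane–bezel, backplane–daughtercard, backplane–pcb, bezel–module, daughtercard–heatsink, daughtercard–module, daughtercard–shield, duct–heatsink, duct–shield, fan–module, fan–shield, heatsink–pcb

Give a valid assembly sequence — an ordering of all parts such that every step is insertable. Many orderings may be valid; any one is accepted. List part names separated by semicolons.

1. heatsink@(2, 1) [+y clear] — {heatsink}
2. duct@(2, 0) [+x clear] — {duct, heatsink}
3. shield@(1, 0) [-y clear] — {duct, heatsink, shield}
4. fan@(0, 0) [-x clear] — {duct, fan, heatsink, shield}
5. module@(0, 1) [+y clear] — {duct, fan, heatsink, module, shield}
6. bezel@(0, 2) [+y clear] — {bezel, duct, fan, heatsink, module, shield}
7. daughtercard@(1, 1) [+y clear] — {bezel, daughtercard, duct, fan, heatsink, module, shield}
8. backplane@(1, 2) [+x clear] — {backplane, bezel, daughtercard, duct, fan, heatsink, module, shield}
9. pcb@(2, 2) [+x clear] — {backplane, bezel, daughtercard, duct, fan, heatsink, module, pcb, shield}

heatsink; duct; shield; fan; module; bezel; daughtercard; backplane; pcb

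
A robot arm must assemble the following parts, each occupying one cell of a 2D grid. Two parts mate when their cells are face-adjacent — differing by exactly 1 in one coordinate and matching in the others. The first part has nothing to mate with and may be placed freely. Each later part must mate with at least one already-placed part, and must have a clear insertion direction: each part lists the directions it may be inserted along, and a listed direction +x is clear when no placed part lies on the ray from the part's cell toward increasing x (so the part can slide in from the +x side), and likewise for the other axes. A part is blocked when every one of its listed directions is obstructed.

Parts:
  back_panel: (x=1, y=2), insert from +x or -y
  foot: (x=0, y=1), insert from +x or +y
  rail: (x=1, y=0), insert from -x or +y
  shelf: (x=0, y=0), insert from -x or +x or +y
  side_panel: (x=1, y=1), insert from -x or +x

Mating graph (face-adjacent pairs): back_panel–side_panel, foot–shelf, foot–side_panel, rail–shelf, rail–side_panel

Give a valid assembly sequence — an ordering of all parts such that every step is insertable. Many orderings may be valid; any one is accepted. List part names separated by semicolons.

rail; side_panel; foot; shelf; back_panel

1. rail@(1, 0) [-x clear] — {rail}
2. side_panel@(1, 1) [-x clear] — {rail, side_panel}
3. foot@(0, 1) [+y clear] — {foot, rail, side_panel}
4. shelf@(0, 0) [-x clear] — {foot, rail, shelf, side_panel}
5. back_panel@(1, 2) [+x clear] — {back_panel, foot, rail, shelf, side_panel}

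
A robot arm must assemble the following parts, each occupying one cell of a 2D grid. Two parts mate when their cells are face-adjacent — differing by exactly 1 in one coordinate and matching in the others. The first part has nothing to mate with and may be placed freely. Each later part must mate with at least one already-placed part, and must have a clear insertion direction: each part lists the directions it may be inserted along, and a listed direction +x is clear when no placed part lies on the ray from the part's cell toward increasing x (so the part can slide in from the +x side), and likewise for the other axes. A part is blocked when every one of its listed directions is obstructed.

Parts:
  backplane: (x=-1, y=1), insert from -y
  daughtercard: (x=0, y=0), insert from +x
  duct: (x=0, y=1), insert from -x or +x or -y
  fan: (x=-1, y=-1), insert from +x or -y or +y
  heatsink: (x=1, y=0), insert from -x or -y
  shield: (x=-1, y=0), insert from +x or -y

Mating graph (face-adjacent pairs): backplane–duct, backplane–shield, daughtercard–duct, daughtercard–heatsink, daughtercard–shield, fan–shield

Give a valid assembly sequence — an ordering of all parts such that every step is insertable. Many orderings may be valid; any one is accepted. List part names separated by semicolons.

backplane; duct; daughtercard; heatsink; shield; fan

1. backplane@(-1, 1) [-y clear] — {backplane}
2. duct@(0, 1) [+x clear] — {backplane, duct}
3. daughtercard@(0, 0) [+x clear] — {backplane, daughtercard, duct}
4. heatsink@(1, 0) [-y clear] — {backplane, daughtercard, duct, heatsink}
5. shield@(-1, 0) [-y clear] — {backplane, daughtercard, duct, heatsink, shield}
6. fan@(-1, -1) [+x clear] — {backplane, daughtercard, duct, fan, heatsink, shield}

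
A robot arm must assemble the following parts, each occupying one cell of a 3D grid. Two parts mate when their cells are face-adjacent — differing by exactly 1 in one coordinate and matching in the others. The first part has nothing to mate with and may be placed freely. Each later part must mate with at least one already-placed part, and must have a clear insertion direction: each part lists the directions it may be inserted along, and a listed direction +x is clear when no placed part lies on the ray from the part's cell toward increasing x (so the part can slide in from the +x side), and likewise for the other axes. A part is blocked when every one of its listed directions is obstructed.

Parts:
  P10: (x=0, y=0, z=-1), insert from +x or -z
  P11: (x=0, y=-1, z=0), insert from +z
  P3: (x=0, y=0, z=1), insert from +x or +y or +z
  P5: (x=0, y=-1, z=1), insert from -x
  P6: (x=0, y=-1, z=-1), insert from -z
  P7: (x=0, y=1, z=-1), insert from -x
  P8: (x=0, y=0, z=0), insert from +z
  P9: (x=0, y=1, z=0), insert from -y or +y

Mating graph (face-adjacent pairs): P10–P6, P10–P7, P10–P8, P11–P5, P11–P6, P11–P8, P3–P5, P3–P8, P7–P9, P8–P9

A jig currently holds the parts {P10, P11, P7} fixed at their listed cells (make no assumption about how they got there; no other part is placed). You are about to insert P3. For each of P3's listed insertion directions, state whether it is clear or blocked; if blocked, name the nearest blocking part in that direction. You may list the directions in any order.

+x: clear; +y: clear; +z: clear

+x: ray from P3(0, 0, 1) has no placed part ⇒ clear
+y: ray from P3(0, 0, 1) has no placed part ⇒ clear
+z: ray from P3(0, 0, 1) has no placed part ⇒ clear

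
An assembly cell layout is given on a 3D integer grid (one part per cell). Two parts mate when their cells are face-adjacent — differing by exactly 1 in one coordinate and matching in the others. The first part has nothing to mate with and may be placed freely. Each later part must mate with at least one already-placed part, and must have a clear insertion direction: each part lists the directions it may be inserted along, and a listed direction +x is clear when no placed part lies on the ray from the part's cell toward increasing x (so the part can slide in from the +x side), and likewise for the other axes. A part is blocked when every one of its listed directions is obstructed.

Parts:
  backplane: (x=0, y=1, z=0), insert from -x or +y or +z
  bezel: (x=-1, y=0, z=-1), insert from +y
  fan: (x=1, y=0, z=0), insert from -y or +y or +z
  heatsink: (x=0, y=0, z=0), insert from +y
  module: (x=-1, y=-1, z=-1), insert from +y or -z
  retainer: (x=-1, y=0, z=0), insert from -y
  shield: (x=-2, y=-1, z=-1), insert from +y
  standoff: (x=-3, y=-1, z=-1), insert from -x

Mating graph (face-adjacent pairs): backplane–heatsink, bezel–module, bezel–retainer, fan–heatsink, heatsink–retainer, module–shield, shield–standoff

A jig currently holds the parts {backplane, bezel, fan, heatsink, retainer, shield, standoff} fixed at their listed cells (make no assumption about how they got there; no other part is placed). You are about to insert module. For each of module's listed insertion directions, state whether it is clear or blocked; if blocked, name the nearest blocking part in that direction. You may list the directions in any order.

+y: nearest on ray is bezel@(-1, 0, -1) ⇒ blocked
-z: ray from module(-1, -1, -1) has no placed part ⇒ clear

+y: blocked by bezel; -z: clear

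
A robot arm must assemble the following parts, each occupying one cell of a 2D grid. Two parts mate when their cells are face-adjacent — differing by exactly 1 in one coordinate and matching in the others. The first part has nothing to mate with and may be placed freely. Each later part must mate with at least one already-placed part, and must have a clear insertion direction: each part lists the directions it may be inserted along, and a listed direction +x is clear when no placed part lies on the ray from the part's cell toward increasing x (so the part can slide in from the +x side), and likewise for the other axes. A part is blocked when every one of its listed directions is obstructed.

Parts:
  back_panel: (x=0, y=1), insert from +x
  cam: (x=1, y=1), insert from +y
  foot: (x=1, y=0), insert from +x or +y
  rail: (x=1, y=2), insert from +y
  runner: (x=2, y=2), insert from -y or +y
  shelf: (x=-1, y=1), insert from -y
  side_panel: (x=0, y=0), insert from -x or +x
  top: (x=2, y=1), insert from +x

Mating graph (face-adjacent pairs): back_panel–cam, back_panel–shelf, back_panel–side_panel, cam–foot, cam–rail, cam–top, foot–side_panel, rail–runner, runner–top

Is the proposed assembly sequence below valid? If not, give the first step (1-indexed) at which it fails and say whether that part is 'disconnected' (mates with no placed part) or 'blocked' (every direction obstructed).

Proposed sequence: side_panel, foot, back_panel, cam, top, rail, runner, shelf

1. side_panel@(0, 0) [-x clear] — {side_panel}
2. foot@(1, 0) [+x clear] — {foot, side_panel}
3. back_panel@(0, 1) [+x clear] — {back_panel, foot, side_panel}
4. cam@(1, 1) [+y clear] — {back_panel, cam, foot, side_panel}
5. top@(2, 1) [+x clear] — {back_panel, cam, foot, side_panel, top}
6. rail@(1, 2) [+y clear] — {back_panel, cam, foot, rail, side_panel, top}
7. runner@(2, 2) [+y clear] — {back_panel, cam, foot, rail, runner, side_panel, top}
8. shelf@(-1, 1) [-y clear] — {back_panel, cam, foot, rail, runner, shelf, side_panel, top}

Valid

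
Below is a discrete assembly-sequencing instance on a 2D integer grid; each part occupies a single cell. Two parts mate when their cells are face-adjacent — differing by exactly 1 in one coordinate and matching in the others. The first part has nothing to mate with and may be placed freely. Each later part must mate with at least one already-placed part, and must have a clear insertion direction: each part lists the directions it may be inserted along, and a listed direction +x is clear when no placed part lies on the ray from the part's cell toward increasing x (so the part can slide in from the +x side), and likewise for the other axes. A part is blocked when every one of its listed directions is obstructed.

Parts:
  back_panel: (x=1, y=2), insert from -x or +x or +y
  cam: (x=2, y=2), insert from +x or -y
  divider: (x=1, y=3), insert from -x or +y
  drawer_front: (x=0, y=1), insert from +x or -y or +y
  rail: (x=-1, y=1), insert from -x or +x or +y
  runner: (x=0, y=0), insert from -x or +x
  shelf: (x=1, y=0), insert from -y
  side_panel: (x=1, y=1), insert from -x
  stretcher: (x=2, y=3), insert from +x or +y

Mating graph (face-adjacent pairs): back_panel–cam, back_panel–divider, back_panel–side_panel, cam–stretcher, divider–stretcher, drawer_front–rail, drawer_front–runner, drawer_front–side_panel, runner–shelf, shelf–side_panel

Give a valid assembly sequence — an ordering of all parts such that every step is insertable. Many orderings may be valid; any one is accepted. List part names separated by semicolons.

divider; back_panel; side_panel; drawer_front; rail; runner; shelf; stretcher; cam

1. divider@(1, 3) [-x clear] — {divider}
2. back_panel@(1, 2) [-x clear] — {back_panel, divider}
3. side_panel@(1, 1) [-x clear] — {back_panel, divider, side_panel}
4. drawer_front@(0, 1) [-y clear] — {back_panel, divider, drawer_front, side_panel}
5. rail@(-1, 1) [-x clear] — {back_panel, divider, drawer_front, rail, side_panel}
6. runner@(0, 0) [-x clear] — {back_panel, divider, drawer_front, rail, runner, side_panel}
7. shelf@(1, 0) [-y clear] — {back_panel, divider, drawer_front, rail, runner, shelf, side_panel}
8. stretcher@(2, 3) [+x clear] — {back_panel, divider, drawer_front, rail, runner, shelf, side_panel, stretcher}
9. cam@(2, 2) [+x clear] — {back_panel, cam, divider, drawer_front, rail, runner, shelf, side_panel, stretcher}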